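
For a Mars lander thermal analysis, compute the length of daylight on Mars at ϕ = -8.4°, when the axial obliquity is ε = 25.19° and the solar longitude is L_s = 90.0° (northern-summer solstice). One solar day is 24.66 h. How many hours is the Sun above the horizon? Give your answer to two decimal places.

11.78 h

Solar declination: sin δ = sin ε · sin L_s = sin 25.19° × sin 90.0° = 0.42562, so δ = +25.190°.
cos h₀ = −tan ϕ · tan δ = −tan(-8.4°) × tan(+25.190°) = 0.0695, so h₀ = 1.5013 rad = 86.02°.
Daylight = 2h₀/(2π) × 24.66 h = (1.5013/π) × 24.66 = 11.78 h.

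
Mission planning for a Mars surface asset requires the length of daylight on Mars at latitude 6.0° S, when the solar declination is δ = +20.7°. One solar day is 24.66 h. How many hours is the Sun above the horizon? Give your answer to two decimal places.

cos H₀ = −tan φ · tan δ = −tan(-6.0°) × tan(+20.700°) = 0.0397, so H₀ = 1.5311 rad = 87.72°.
Daylight = 2H₀/(2π) × 24.66 h = (1.5311/π) × 24.66 = 12.02 h.

12.02 h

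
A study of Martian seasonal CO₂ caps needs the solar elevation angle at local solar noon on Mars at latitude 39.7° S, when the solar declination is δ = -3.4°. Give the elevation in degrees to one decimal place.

53.7°

At local noon the hour angle is zero, so the zenith angle equals |φ − δ| = |-39.7° − (-3.400°)| = 36.300°.
Elevation = 90° − 36.300° = 53.7°.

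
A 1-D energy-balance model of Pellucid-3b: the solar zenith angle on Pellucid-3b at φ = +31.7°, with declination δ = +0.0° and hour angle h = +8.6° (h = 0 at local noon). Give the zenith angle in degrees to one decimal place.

θ_z = 32.7°

cos θ_z = sin φ sin δ + cos φ cos δ cos h = 0.000000 + 0.841245 = 0.841245.
θ_z = arccos(0.841245) = 32.7°.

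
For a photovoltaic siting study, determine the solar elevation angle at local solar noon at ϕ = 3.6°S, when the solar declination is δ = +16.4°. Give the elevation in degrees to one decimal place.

70.0°

At local noon the hour angle is zero, so the zenith angle equals |ϕ − δ| = |-3.6° − (+16.400°)| = 20.000°.
Elevation = 90° − 20.000° = 70.0°.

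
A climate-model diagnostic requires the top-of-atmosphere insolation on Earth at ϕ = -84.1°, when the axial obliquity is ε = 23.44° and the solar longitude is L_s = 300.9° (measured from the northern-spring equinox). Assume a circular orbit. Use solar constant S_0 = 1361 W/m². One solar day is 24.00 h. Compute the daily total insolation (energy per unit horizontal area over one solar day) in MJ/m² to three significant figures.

39.9 MJ/m²

Solar declination: sin δ = sin ε · sin L_s = sin 23.44° × sin 300.9° = -0.34133, so δ = -19.958°.
cos h₀ = −tan(-84.1°) tan(-19.958°) = -3.5140 ≤ −1 ⇒ polar day, h₀ = π.
Bracket: h₀ sin ϕ sin δ + cos ϕ cos δ sin h₀ = 3.1416×-0.99470×-0.34133 + 0.10279×0.93994×0.00000 = 1.066639 + 0.000000 = 1.066639.
Q̄ = (S_0/π) × [bracket] = (1361/π) × 1.066639 = 462.09 W/m².
Daily total = Q̄ × 24.00 h × 3600 s/h = 462.09 × 24.00 × 3600 / 10⁶ = 39.92 MJ/m².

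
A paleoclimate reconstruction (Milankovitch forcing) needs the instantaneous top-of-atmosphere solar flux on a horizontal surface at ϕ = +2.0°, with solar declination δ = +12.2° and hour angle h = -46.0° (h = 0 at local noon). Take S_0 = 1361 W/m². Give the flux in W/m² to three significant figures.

cos θ_z = sin ϕ sin δ + cos ϕ cos δ cos h = 0.007375 + 0.678557 = 0.685932.
Flux = S_0 · cos θ_z = 1361 × 0.685932 = 933.6 W/m².

934 W/m²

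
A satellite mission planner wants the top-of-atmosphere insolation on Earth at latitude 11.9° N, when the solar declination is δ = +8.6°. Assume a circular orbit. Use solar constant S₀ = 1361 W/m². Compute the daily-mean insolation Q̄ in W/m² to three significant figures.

Q̄ ≈ 440 W/m²

cos H₀ = −tan(+11.9°) tan(+8.600°) = -0.0319, H₀ = 1.6027 rad.
Bracket: H₀ sin φ sin δ + cos φ cos δ sin H₀ = 1.6027×0.20620×0.14954 + 0.97851×0.98876×0.99949 = 0.049419 + 0.967018 = 1.016437.
Q̄ = (S₀/π) × [bracket] = (1361/π) × 1.016437 = 440.3 W/m².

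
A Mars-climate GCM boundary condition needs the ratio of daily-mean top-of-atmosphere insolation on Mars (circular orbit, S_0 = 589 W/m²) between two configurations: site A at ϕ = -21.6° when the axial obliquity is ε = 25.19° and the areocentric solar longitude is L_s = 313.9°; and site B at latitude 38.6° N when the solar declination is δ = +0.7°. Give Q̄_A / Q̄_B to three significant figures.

— Configuration A (ϕ=-21.6°):
sin δ = sin 25.19° × sin 313.9° = -0.30668, so δ = -17.859°.
cos h₀ = −tan(-21.6°) tan(-17.859°) = -0.1276, h₀ = 1.6987 rad.
Bracket: h₀ sin ϕ sin δ + cos ϕ cos δ sin h₀ = 1.6987×-0.36812×-0.30668 + 0.92978×0.95181×0.99183 = 0.191775 + 0.877744 = 1.069519.
Q̄ = (S_0/π) × [bracket] = (589/π) × 1.069519 = 200.52 W/m².
— Configuration B (ϕ=+38.6°):
cos h₀ = −tan(+38.6°) tan(+0.700°) = -0.0098, h₀ = 1.5805 rad.
Bracket: h₀ sin ϕ sin δ + cos ϕ cos δ sin h₀ = 1.5805×0.62388×0.01222 + 0.78152×0.99993×0.99995 = 0.012049 + 0.781426 = 0.793475.
Q̄ = (S_0/π) × [bracket] = (589/π) × 0.793475 = 148.76 W/m².
Ratio Q̄_A / Q̄_B = 200.52 / 148.76 = 1.348.

Q̄_A / Q̄_B ≈ 1.35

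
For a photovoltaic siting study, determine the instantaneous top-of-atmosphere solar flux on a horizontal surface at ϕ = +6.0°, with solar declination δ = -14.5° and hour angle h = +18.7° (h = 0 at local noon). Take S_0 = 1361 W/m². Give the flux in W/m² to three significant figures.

cos θ_z = sin ϕ sin δ + cos ϕ cos δ cos h = -0.026172 + 0.912016 = 0.885844.
Flux = S_0 · cos θ_z = 1361 × 0.885844 = 1206 W/m².

1.21e+03 W/m²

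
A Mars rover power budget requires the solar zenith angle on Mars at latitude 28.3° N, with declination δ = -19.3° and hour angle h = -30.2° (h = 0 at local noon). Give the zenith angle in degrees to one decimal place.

θ_z = 55.8°

cos θ_z = sin φ sin δ + cos φ cos δ cos h = -0.156693 + 0.718208 = 0.561515.
θ_z = arccos(0.561515) = 55.8°.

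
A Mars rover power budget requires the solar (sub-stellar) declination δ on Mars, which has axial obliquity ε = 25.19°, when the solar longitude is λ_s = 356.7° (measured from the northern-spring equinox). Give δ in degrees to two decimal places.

sin δ = sin ε · sin λ_s = sin 25.19° × sin 356.7° = -0.024500.
δ = arcsin(-0.024500) = -1.40°.

δ = -1.40°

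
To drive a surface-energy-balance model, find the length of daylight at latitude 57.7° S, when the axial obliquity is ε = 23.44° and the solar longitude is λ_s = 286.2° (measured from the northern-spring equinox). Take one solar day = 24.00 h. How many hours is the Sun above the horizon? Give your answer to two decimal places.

17.44 h

Solar declination: sin δ = sin ε · sin λ_s = sin 23.44° × sin 286.2° = -0.38199, so δ = -22.457°.
cos H₀ = −tan φ · tan δ = −tan(-57.7°) × tan(-22.457°) = -0.6538, so H₀ = 2.2834 rad = 130.83°.
Daylight = 2H₀/(2π) × 24.00 h = (2.2834/π) × 24.00 = 17.44 h.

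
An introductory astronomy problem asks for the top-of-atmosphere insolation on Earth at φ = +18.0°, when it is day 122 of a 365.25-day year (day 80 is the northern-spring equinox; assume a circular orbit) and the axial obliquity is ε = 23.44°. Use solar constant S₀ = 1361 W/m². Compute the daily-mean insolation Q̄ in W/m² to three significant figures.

Solar longitude: λ_s = 360° × (122 − 80)/365.25 = 41.396°.
sin δ = sin 23.44° × sin 41.396° = 0.26304, so δ = +15.251°.
cos H₀ = −tan(+18.0°) tan(+15.251°) = -0.0886, H₀ = 1.6595 rad.
Bracket: H₀ sin φ sin δ + cos φ cos δ sin H₀ = 1.6595×0.30902×0.26304 + 0.95106×0.96478×0.99607 = 0.134892 + 0.913958 = 1.048850.
Q̄ = (S₀/π) × [bracket] = (1361/π) × 1.048850 = 454.4 W/m².

Q̄ ≈ 454 W/m²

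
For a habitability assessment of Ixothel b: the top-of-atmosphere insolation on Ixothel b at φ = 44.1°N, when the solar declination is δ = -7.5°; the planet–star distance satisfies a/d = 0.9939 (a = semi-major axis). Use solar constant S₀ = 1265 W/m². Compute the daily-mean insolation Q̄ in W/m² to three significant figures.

cos H₀ = −tan(+44.1°) tan(-7.500°) = 0.1276, H₀ = 1.4429 rad.
Bracket: H₀ sin φ sin δ + cos φ cos δ sin H₀ = 1.4429×0.69591×-0.13053 + 0.71813×0.99144×0.99183 = -0.131069 + 0.706166 = 0.575097.
Inverse-square distance factor (a/d)² = 0.9939² = 0.987837.
Q̄ = (S₀/π) × 0.987837 × [bracket] = (1265/π) × 0.987837 × 0.575097 = 228.8 W/m².

Q̄ ≈ 229 W/m²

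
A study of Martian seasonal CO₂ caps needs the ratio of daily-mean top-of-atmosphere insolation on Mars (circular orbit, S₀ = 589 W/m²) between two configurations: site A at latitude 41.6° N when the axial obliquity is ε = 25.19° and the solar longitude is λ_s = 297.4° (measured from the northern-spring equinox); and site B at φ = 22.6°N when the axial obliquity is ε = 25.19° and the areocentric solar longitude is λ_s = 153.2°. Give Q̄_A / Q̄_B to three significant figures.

— Configuration A (φ=+41.6°):
Solar declination: sin δ = sin ε · sin λ_s = sin 25.19° × sin 297.4° = -0.37787, so δ = -22.202°.
cos H₀ = −tan(+41.6°) tan(-22.202°) = 0.3624, H₀ = 1.2000 rad.
Bracket: H₀ sin φ sin δ + cos φ cos δ sin H₀ = 1.2000×0.66393×-0.37787 + 0.74780×0.92586×0.93204 = -0.301055 + 0.645305 = 0.344250.
Q̄ = (S₀/π) × [bracket] = (589/π) × 0.344250 = 64.542 W/m².
— Configuration B (φ=+22.6°):
sin δ = sin 25.19° × sin 153.2° = 0.19190, so δ = +11.064°.
cos H₀ = −tan(+22.6°) tan(+11.064°) = -0.0814, H₀ = 1.6523 rad.
Bracket: H₀ sin φ sin δ + cos φ cos δ sin H₀ = 1.6523×0.38430×0.19190 + 0.92321×0.98141×0.99668 = 0.121852 + 0.903039 = 1.024891.
Q̄ = (S₀/π) × [bracket] = (589/π) × 1.024891 = 192.15 W/m².
Ratio Q̄_A / Q̄_B = 64.542 / 192.15 = 0.3359.

Q̄_A / Q̄_B ≈ 0.336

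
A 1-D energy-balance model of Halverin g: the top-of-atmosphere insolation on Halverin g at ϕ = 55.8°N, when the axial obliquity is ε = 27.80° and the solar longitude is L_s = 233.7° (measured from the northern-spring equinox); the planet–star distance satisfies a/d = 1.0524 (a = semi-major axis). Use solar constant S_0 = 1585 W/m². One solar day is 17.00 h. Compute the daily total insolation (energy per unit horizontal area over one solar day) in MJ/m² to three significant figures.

Solar declination: sin δ = sin ε · sin L_s = sin 27.80° × sin 233.7° = -0.37587, so δ = -22.078°.
cos h₀ = −tan(+55.8°) tan(-22.078°) = 0.5968, h₀ = 0.9312 rad.
Bracket: h₀ sin ϕ sin δ + cos ϕ cos δ sin h₀ = 0.9312×0.82708×-0.37587 + 0.56208×0.92667×0.80235 = -0.289486 + 0.417914 = 0.128428.
Inverse-square distance factor (a/d)² = 1.0524² = 1.107546.
Q̄ = (S_0/π) × 1.107546 × [bracket] = (1585/π) × 1.107546 × 0.128428 = 71.763 W/m².
Daily total = Q̄ × 17.00 h × 3600 s/h = 71.763 × 17.00 × 3600 / 10⁶ = 4.392 MJ/m².

4.39 MJ/m²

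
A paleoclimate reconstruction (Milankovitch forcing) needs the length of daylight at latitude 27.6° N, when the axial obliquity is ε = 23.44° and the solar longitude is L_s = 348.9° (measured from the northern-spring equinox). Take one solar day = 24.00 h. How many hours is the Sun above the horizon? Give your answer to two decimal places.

11.69 h

Solar declination: sin δ = sin ε · sin L_s = sin 23.44° × sin 348.9° = -0.07658, so δ = -4.392°.
cos h₀ = −tan ϕ · tan δ = −tan(+27.6°) × tan(-4.392°) = 0.0402, so h₀ = 1.5306 rad = 87.70°.
Daylight = 2h₀/(2π) × 24.00 h = (1.5306/π) × 24.00 = 11.69 h.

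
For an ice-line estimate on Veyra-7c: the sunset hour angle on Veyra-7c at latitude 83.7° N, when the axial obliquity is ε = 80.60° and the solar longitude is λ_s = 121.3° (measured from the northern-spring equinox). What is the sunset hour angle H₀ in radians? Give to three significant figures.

H₀ = 3.14 rad

Solar declination: sin δ = sin ε · sin λ_s = sin 80.60° × sin 121.3° = 0.84299, so δ = +57.457°.
Sunrise equation: cos H₀ = −tan φ · tan δ = -14.1944 ≤ −1, so the host star never sets (polar day) and H₀ = π.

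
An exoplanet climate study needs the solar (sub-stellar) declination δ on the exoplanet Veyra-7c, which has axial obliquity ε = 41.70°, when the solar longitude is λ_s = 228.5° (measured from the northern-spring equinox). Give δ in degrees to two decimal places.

δ = -29.88°

sin δ = sin ε · sin λ_s = sin 41.70° × sin 228.5° = -0.498228.
δ = arcsin(-0.498228) = -29.88°.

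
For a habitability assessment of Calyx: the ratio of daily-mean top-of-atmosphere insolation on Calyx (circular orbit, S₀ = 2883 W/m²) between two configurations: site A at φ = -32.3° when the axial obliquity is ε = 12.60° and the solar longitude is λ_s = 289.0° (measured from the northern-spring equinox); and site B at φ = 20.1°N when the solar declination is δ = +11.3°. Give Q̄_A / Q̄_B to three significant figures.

Q̄_A / Q̄_B ≈ 0.979

— Configuration A (φ=-32.3°):
Solar declination: sin δ = sin ε · sin λ_s = sin 12.60° × sin 289.0° = -0.20626, so δ = -11.903°.
cos H₀ = −tan(-32.3°) tan(-11.903°) = -0.1333, H₀ = 1.7045 rad.
Bracket: H₀ sin φ sin δ + cos φ cos δ sin H₀ = 1.7045×-0.53435×-0.20626 + 0.84526×0.97850×0.99108 = 0.187862 + 0.819709 = 1.007571.
Q̄ = (S₀/π) × [bracket] = (2883/π) × 1.007571 = 924.64 W/m².
— Configuration B (φ=+20.1°):
cos H₀ = −tan(+20.1°) tan(+11.300°) = -0.0731, H₀ = 1.6440 rad.
Bracket: H₀ sin φ sin δ + cos φ cos δ sin H₀ = 1.6440×0.34366×0.19595 + 0.93909×0.98061×0.99732 = 0.110707 + 0.918413 = 1.029120.
Q̄ = (S₀/π) × [bracket] = (2883/π) × 1.029120 = 944.41 W/m².
Ratio Q̄_A / Q̄_B = 924.64 / 944.41 = 0.9791.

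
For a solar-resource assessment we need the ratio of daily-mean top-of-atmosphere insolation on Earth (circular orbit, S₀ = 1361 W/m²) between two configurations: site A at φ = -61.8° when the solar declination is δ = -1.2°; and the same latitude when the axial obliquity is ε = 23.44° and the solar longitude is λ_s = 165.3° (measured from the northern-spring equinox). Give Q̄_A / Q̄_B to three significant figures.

— Configuration A (φ=-61.8°):
cos H₀ = −tan(-61.8°) tan(-1.200°) = -0.0391, H₀ = 1.6099 rad.
Bracket: H₀ sin φ sin δ + cos φ cos δ sin H₀ = 1.6099×-0.88130×-0.02094 + 0.47255×0.99978×0.99924 = 0.029710 + 0.472087 = 0.501797.
Q̄ = (S₀/π) × [bracket] = (1361/π) × 0.501797 = 217.39 W/m².
— Configuration B (φ=-61.8°):
Solar declination: sin δ = sin ε · sin λ_s = sin 23.44° × sin 165.3° = 0.10094, so δ = +5.793°.
cos H₀ = −tan(-61.8°) tan(+5.793°) = 0.1892, H₀ = 1.3804 rad.
Bracket: H₀ sin φ sin δ + cos φ cos δ sin H₀ = 1.3804×-0.88130×0.10094 + 0.47255×0.99489×0.98193 = -0.122798 + 0.461640 = 0.338842.
Q̄ = (S₀/π) × [bracket] = (1361/π) × 0.338842 = 146.79 W/m².
Ratio Q̄_A / Q̄_B = 217.39 / 146.79 = 1.481.

Q̄_A / Q̄_B ≈ 1.48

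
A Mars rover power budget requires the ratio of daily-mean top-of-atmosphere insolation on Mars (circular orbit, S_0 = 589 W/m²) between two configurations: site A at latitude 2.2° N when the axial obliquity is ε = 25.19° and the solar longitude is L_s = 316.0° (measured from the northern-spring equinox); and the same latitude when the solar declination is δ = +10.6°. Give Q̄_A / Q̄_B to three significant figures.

Q̄_A / Q̄_B ≈ 0.943

— Configuration A (ϕ=+2.2°):
Solar declination: sin δ = sin ε · sin L_s = sin 25.19° × sin 316.0° = -0.29566, so δ = -17.197°.
cos h₀ = −tan(+2.2°) tan(-17.197°) = 0.0119, h₀ = 1.5589 rad.
Bracket: h₀ sin ϕ sin δ + cos ϕ cos δ sin h₀ = 1.5589×0.03839×-0.29566 + 0.99926×0.95529×0.99993 = -0.017694 + 0.954516 = 0.936822.
Q̄ = (S_0/π) × [bracket] = (589/π) × 0.936822 = 175.64 W/m².
— Configuration B (ϕ=+2.2°):
cos h₀ = −tan(+2.2°) tan(+10.600°) = -0.0072, h₀ = 1.5780 rad.
Bracket: h₀ sin ϕ sin δ + cos ϕ cos δ sin h₀ = 1.5780×0.03839×0.18395 + 0.99926×0.98294×0.99997 = 0.011144 + 0.982183 = 0.993327.
Q̄ = (S_0/π) × [bracket] = (589/π) × 0.993327 = 186.23 W/m².
Ratio Q̄_A / Q̄_B = 175.64 / 186.23 = 0.9431.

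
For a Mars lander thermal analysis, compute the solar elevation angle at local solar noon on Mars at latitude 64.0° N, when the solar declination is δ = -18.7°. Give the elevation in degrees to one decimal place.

7.3°

At local noon the hour angle is zero, so the zenith angle equals |ϕ − δ| = |+64.0° − (-18.700°)| = 82.700°.
Elevation = 90° − 82.700° = 7.3°.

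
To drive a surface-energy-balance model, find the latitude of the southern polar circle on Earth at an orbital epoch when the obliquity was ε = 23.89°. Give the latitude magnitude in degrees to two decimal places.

The polar circle is the lowest latitude that experiences at least one full rotation of continuous darkness at the northern-summer solstice; it lies at |ϕ| = 90° − ε = 90° − 23.89° = 66.11°.

66.11°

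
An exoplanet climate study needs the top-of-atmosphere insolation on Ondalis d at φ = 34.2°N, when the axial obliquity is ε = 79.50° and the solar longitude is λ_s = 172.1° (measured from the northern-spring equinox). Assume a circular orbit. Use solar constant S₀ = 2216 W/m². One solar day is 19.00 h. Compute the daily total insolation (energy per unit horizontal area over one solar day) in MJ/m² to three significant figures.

45.5 MJ/m²

Solar declination: sin δ = sin ε · sin λ_s = sin 79.50° × sin 172.1° = 0.13514, so δ = +7.767°.
cos H₀ = −tan(+34.2°) tan(+7.767°) = -0.0927, H₀ = 1.6636 rad.
Bracket: H₀ sin φ sin δ + cos φ cos δ sin H₀ = 1.6636×0.56208×0.13514 + 0.82708×0.99083×0.99569 = 0.126366 + 0.815964 = 0.942330.
Q̄ = (S₀/π) × [bracket] = (2216/π) × 0.942330 = 664.70 W/m².
Daily total = Q̄ × 19.00 h × 3600 s/h = 664.70 × 19.00 × 3600 / 10⁶ = 45.47 MJ/m².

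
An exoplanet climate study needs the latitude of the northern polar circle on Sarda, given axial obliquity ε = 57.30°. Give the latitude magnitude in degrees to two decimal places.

The polar circle is the lowest latitude that experiences at least one full rotation of continuous daylight at the northern-summer solstice; it lies at |φ| = 90° − ε = 90° − 57.30° = 32.70°.

32.70°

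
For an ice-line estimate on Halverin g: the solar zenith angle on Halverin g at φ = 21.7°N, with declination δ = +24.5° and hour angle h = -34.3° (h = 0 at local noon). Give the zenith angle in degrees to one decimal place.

cos θ_z = sin φ sin δ + cos φ cos δ cos h = 0.153331 + 0.698445 = 0.851776.
θ_z = arccos(0.851776) = 31.6°.

θ_z = 31.6°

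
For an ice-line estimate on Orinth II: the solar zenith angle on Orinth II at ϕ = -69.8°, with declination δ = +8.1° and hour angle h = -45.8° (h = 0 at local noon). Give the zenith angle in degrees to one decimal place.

θ_z = 83.9°

cos θ_z = sin ϕ sin δ + cos ϕ cos δ cos h = -0.132235 + 0.238328 = 0.106093.
θ_z = arccos(0.106093) = 83.9°.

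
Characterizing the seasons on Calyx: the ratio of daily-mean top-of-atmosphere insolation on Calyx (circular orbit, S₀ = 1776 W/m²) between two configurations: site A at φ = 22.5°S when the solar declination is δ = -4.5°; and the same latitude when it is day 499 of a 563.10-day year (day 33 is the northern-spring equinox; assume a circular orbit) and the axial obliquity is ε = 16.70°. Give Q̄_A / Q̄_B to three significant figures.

Q̄_A / Q̄_B ≈ 0.921

— Configuration A (φ=-22.5°):
cos H₀ = −tan(-22.5°) tan(-4.500°) = -0.0326, H₀ = 1.6034 rad.
Bracket: H₀ sin φ sin δ + cos φ cos δ sin H₀ = 1.6034×-0.38268×-0.07846 + 0.92388×0.99692×0.99947 = 0.048142 + 0.920546 = 0.968688.
Q̄ = (S₀/π) × [bracket] = (1776/π) × 0.968688 = 547.62 W/m².
— Configuration B (φ=-22.5°):
Solar longitude: λ_s = 360° × (499 − 33)/563.10 = 297.922°.
sin δ = sin 16.70° × sin 297.922° = -0.25391, so δ = -14.709°.
cos H₀ = −tan(-22.5°) tan(-14.709°) = -0.1087, H₀ = 1.6797 rad.
Bracket: H₀ sin φ sin δ + cos φ cos δ sin H₀ = 1.6797×-0.38268×-0.25391 + 0.92388×0.96723×0.99407 = 0.163210 + 0.888305 = 1.051515.
Q̄ = (S₀/π) × [bracket] = (1776/π) × 1.051515 = 594.44 W/m².
Ratio Q̄_A / Q̄_B = 547.62 / 594.44 = 0.9212.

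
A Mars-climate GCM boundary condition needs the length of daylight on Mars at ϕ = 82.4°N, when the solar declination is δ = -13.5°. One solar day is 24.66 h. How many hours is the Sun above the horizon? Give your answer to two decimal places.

0.00 h

cos h₀ = −tan ϕ · tan δ = 1.7993 ≥ 1, so the Sun never rises (polar night) and h₀ = 0.
Daylight = 2h₀/(2π) × 24.66 h = (0.0000/π) × 24.66 = 0.00 h.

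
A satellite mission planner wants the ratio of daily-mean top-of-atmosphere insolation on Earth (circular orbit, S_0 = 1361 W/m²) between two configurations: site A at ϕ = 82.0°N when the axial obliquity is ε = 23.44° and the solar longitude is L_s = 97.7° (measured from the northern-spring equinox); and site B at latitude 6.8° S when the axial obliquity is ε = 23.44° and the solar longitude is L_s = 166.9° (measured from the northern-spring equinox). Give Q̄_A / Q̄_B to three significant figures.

— Configuration A (ϕ=+82.0°):
Solar declination: sin δ = sin ε · sin L_s = sin 23.44° × sin 97.7° = 0.39420, so δ = +23.216°.
cos h₀ = −tan(+82.0°) tan(+23.216°) = -3.0520 ≤ −1 ⇒ polar day, h₀ = π.
Bracket: h₀ sin ϕ sin δ + cos ϕ cos δ sin h₀ = 3.1416×0.99027×0.39420 + 0.13917×0.91902×0.00000 = 1.226369 + 0.000000 = 1.226369.
Q̄ = (S_0/π) × [bracket] = (1361/π) × 1.226369 = 531.29 W/m².
— Configuration B (ϕ=-6.8°):
Solar declination: sin δ = sin ε · sin L_s = sin 23.44° × sin 166.9° = 0.09016, so δ = +5.173°.
cos h₀ = −tan(-6.8°) tan(+5.173°) = 0.0108, h₀ = 1.5600 rad.
Bracket: h₀ sin ϕ sin δ + cos ϕ cos δ sin h₀ = 1.5600×-0.11840×0.09016 + 0.99297×0.99593×0.99994 = -0.016653 + 0.988869 = 0.972216.
Q̄ = (S_0/π) × [bracket] = (1361/π) × 0.972216 = 421.18 W/m².
Ratio Q̄_A / Q̄_B = 531.29 / 421.18 = 1.261.

Q̄_A / Q̄_B ≈ 1.26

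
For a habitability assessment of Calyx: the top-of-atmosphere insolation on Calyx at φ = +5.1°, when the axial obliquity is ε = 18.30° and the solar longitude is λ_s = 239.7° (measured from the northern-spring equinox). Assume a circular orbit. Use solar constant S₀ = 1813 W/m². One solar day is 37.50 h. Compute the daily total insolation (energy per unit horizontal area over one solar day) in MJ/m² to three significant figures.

Solar declination: sin δ = sin ε · sin λ_s = sin 18.30° × sin 239.7° = -0.27110, so δ = -15.730°.
cos H₀ = −tan(+5.1°) tan(-15.730°) = 0.0251, H₀ = 1.5457 rad.
Bracket: H₀ sin φ sin δ + cos φ cos δ sin H₀ = 1.5457×0.08889×-0.27110 + 0.99604×0.96255×0.99968 = -0.037248 + 0.958432 = 0.921184.
Q̄ = (S₀/π) × [bracket] = (1813/π) × 0.921184 = 531.61 W/m².
Daily total = Q̄ × 37.50 h × 3600 s/h = 531.61 × 37.50 × 3600 / 10⁶ = 71.77 MJ/m².

71.8 MJ/m²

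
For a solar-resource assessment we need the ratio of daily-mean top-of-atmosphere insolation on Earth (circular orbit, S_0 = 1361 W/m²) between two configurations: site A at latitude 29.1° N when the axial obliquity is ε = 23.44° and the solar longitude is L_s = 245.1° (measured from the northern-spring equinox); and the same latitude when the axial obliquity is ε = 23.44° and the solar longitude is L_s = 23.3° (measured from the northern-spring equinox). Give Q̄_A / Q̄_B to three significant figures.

— Configuration A (ϕ=+29.1°):
Solar declination: sin δ = sin ε · sin L_s = sin 23.44° × sin 245.1° = -0.36081, so δ = -21.150°.
cos h₀ = −tan(+29.1°) tan(-21.150°) = 0.2153, h₀ = 1.3538 rad.
Bracket: h₀ sin ϕ sin δ + cos ϕ cos δ sin h₀ = 1.3538×0.48634×-0.36081 + 0.87377×0.93264×0.97654 = -0.237560 + 0.795795 = 0.558235.
Q̄ = (S_0/π) × [bracket] = (1361/π) × 0.558235 = 241.84 W/m².
— Configuration B (ϕ=+29.1°):
Solar declination: sin δ = sin ε · sin L_s = sin 23.44° × sin 23.3° = 0.15734, so δ = +9.053°.
cos h₀ = −tan(+29.1°) tan(+9.053°) = -0.0887, h₀ = 1.6596 rad.
Bracket: h₀ sin ϕ sin δ + cos ϕ cos δ sin h₀ = 1.6596×0.48634×0.15734 + 0.87377×0.98754×0.99606 = 0.126994 + 0.859483 = 0.986477.
Q̄ = (S_0/π) × [bracket] = (1361/π) × 0.986477 = 427.36 W/m².
Ratio Q̄_A / Q̄_B = 241.84 / 427.36 = 0.5659.

Q̄_A / Q̄_B ≈ 0.566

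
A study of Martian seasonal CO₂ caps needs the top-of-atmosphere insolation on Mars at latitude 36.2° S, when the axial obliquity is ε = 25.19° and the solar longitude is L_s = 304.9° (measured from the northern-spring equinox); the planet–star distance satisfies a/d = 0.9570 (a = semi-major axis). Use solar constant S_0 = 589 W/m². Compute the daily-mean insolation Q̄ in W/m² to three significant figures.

Q̄ ≈ 190 W/m²

Solar declination: sin δ = sin ε · sin L_s = sin 25.19° × sin 304.9° = -0.34907, so δ = -20.431°.
cos h₀ = −tan(-36.2°) tan(-20.431°) = -0.2726, h₀ = 1.8469 rad.
Bracket: h₀ sin ϕ sin δ + cos ϕ cos δ sin h₀ = 1.8469×-0.59061×-0.34907 + 0.80696×0.93710×0.96212 = 0.380765 + 0.727557 = 1.108322.
Inverse-square distance factor (a/d)² = 0.9570² = 0.915849.
Q̄ = (S_0/π) × 0.915849 × [bracket] = (589/π) × 0.915849 × 1.108322 = 190.3 W/m².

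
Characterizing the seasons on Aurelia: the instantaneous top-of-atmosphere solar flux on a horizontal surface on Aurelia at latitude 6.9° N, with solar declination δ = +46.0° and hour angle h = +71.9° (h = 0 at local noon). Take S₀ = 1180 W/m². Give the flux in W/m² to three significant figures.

cos θ_z = sin φ sin δ + cos φ cos δ cos h = 0.086419 + 0.214251 = 0.300670.
Flux = S₀ · cos θ_z = 1180 × 0.300670 = 354.8 W/m².

355 W/m²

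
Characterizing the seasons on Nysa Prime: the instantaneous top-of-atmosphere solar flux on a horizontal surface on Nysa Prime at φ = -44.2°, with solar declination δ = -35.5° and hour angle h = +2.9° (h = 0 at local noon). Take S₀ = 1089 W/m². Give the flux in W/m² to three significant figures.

cos θ_z = sin φ sin δ + cos φ cos δ cos h = 0.404846 + 0.582901 = 0.987747.
Flux = S₀ · cos θ_z = 1089 × 0.987747 = 1076 W/m².

1.08e+03 W/m²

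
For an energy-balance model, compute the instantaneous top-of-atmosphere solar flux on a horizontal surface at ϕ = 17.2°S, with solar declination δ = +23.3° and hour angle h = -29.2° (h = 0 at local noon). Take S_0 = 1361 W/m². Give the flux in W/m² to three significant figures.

883 W/m²

cos θ_z = sin ϕ sin δ + cos ϕ cos δ cos h = -0.116966 + 0.765877 = 0.648911.
Flux = S_0 · cos θ_z = 1361 × 0.648911 = 883.2 W/m².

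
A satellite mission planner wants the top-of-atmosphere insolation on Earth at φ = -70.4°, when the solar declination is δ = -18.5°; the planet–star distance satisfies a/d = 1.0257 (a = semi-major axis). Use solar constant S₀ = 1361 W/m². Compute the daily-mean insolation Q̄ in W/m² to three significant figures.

Q̄ ≈ 430 W/m²

cos H₀ = −tan(-70.4°) tan(-18.500°) = -0.9397, H₀ = 2.7924 rad.
Bracket: H₀ sin φ sin δ + cos φ cos δ sin H₀ = 2.7924×-0.94206×-0.31730 + 0.33545×0.94832×0.34213 = 0.834692 + 0.108836 = 0.943528.
Inverse-square distance factor (a/d)² = 1.0257² = 1.052060.
Q̄ = (S₀/π) × 1.052060 × [bracket] = (1361/π) × 1.052060 × 0.943528 = 430.0 W/m².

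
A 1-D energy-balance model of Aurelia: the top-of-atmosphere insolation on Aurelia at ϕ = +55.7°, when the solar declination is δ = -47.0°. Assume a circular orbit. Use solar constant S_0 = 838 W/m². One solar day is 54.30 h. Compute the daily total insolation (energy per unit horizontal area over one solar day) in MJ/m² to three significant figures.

cos h₀ = −tan(+55.7°) tan(-47.000°) = 1.5720 ≥ 1 ⇒ polar night, h₀ = 0 and Q̄ = 0.
Daily total = Q̄ × 54.30 h × 3600 s/h = 0.00 MJ/m².

0.00 MJ/m²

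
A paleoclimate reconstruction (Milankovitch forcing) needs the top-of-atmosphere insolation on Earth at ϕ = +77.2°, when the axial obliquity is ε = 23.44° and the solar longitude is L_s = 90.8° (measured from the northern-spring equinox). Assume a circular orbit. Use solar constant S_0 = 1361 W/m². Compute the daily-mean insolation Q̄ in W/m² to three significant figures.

Solar declination: sin δ = sin ε · sin L_s = sin 23.44° × sin 90.8° = 0.39775, so δ = +23.438°.
cos h₀ = −tan(+77.2°) tan(+23.438°) = -1.9081 ≤ −1 ⇒ polar day, h₀ = π.
Bracket: h₀ sin ϕ sin δ + cos ϕ cos δ sin h₀ = 3.1416×0.97515×0.39775 + 0.22155×0.91749×0.00000 = 1.218520 + 0.000000 = 1.218520.
Q̄ = (S_0/π) × [bracket] = (1361/π) × 1.218520 = 527.9 W/m².

Q̄ ≈ 528 W/m²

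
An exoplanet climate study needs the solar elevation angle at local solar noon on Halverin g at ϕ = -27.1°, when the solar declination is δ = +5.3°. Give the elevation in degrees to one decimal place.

At local noon the hour angle is zero, so the zenith angle equals |ϕ − δ| = |-27.1° − (+5.300°)| = 32.400°.
Elevation = 90° − 32.400° = 57.6°.

57.6°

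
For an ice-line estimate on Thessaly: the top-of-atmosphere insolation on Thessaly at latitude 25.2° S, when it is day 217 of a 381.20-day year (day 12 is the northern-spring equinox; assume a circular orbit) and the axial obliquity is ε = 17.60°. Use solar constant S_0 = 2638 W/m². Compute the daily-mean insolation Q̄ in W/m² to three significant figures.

Q̄ ≈ 798 W/m²

Solar longitude: L_s = 360° × (217 − 12)/381.20 = 193.599°.
sin δ = sin 17.60° × sin 193.599° = -0.07110, so δ = -4.077°.
cos h₀ = −tan(-25.2°) tan(-4.077°) = -0.0335, h₀ = 1.6043 rad.
Bracket: h₀ sin ϕ sin δ + cos ϕ cos δ sin h₀ = 1.6043×-0.42578×-0.07110 + 0.90483×0.99747×0.99944 = 0.048567 + 0.902035 = 0.950602.
Q̄ = (S_0/π) × [bracket] = (2638/π) × 0.950602 = 798.2 W/m².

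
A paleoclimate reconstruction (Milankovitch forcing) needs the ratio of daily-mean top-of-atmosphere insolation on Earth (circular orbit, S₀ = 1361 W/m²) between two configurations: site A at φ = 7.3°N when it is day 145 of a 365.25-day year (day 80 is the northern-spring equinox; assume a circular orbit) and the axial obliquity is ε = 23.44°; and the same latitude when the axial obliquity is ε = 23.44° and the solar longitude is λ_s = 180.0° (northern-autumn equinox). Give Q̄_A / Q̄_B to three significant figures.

Q̄_A / Q̄_B ≈ 1.01

— Configuration A (φ=+7.3°):
Solar longitude: λ_s = 360° × (145 − 80)/365.25 = 64.066°.
sin δ = sin 23.44° × sin 64.066° = 0.35773, so δ = +20.961°.
cos H₀ = −tan(+7.3°) tan(+20.961°) = -0.0491, H₀ = 1.6199 rad.
Bracket: H₀ sin φ sin δ + cos φ cos δ sin H₀ = 1.6199×0.12706×0.35773 + 0.99189×0.93383×0.99880 = 0.073630 + 0.925145 = 0.998775.
Q̄ = (S₀/π) × [bracket] = (1361/π) × 0.998775 = 432.69 W/m².
— Configuration B (φ=+7.3°):
Solar declination: sin δ = sin ε · sin λ_s = sin 23.44° × sin 180.0° = 0.00000, so δ = +0.000°.
cos H₀ = −tan(+7.3°) tan(+0.000°) = -0.0000, H₀ = 1.5708 rad.
Bracket: H₀ sin φ sin δ + cos φ cos δ sin H₀ = 1.5708×0.12706×0.00000 + 0.99189×1.00000×1.00000 = 0.000000 + 0.991890 = 0.991890.
Q̄ = (S₀/π) × [bracket] = (1361/π) × 0.991890 = 429.71 W/m².
Ratio Q̄_A / Q̄_B = 432.69 / 429.71 = 1.007.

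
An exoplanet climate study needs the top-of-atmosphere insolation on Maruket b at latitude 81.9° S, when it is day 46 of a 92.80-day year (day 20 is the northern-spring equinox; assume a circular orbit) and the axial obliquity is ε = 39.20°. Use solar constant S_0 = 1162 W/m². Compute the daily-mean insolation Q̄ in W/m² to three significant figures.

Q̄ ≈ 0.00 W/m²

Solar longitude: L_s = 360° × (46 − 20)/92.80 = 100.862°.
sin δ = sin 39.20° × sin 100.862° = 0.62071, so δ = +38.368°.
cos h₀ = −tan(-81.9°) tan(+38.368°) = 5.5626 ≥ 1 ⇒ polar night, h₀ = 0 and Q̄ = 0.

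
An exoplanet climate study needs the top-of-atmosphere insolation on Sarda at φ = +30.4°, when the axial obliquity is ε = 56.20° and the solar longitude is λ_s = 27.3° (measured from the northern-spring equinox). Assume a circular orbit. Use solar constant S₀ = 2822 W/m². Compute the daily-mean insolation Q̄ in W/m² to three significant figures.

Solar declination: sin δ = sin ε · sin λ_s = sin 56.20° × sin 27.3° = 0.38113, so δ = +22.404°.
cos H₀ = −tan(+30.4°) tan(+22.404°) = -0.2419, H₀ = 1.8151 rad.
Bracket: H₀ sin φ sin δ + cos φ cos δ sin H₀ = 1.8151×0.50603×0.38113 + 0.86251×0.92452×0.97031 = 0.350066 + 0.773733 = 1.123799.
Q̄ = (S₀/π) × [bracket] = (2822/π) × 1.123799 = 1009 W/m².

Q̄ ≈ 1.01e+03 W/m²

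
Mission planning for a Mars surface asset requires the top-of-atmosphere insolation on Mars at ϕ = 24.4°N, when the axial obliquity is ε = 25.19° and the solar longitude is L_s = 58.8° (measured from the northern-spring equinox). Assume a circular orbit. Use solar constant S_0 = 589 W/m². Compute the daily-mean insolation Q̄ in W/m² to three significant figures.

Solar declination: sin δ = sin ε · sin L_s = sin 25.19° × sin 58.8° = 0.36406, so δ = +21.350°.
cos h₀ = −tan(+24.4°) tan(+21.350°) = -0.1773, h₀ = 1.7491 rad.
Bracket: h₀ sin ϕ sin δ + cos ϕ cos δ sin h₀ = 1.7491×0.41310×0.36406 + 0.91068×0.93137×0.98415 = 0.263053 + 0.834736 = 1.097789.
Q̄ = (S_0/π) × [bracket] = (589/π) × 1.097789 = 205.8 W/m².

Q̄ ≈ 206 W/m²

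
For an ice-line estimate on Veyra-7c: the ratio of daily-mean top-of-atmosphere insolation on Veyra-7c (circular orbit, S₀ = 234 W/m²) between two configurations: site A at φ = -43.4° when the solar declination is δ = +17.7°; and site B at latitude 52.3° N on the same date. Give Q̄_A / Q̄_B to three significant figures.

Q̄_A / Q̄_B ≈ 0.392

— Configuration A (φ=-43.4°):
cos H₀ = −tan(-43.4°) tan(+17.700°) = 0.3018, H₀ = 1.2642 rad.
Bracket: H₀ sin φ sin δ + cos φ cos δ sin H₀ = 1.2642×-0.68709×0.30403 + 0.72657×0.95266×0.95337 = -0.264086 + 0.659898 = 0.395812.
Q̄ = (S₀/π) × [bracket] = (234/π) × 0.395812 = 29.482 W/m².
— Configuration B (φ=+52.3°):
cos H₀ = −tan(+52.3°) tan(+17.700°) = -0.4129, H₀ = 1.9965 rad.
Bracket: H₀ sin φ sin δ + cos φ cos δ sin H₀ = 1.9965×0.79122×0.30403 + 0.61153×0.95266×0.91077 = 0.480267 + 0.530597 = 1.010864.
Q̄ = (S₀/π) × [bracket] = (234/π) × 1.010864 = 75.294 W/m².
Ratio Q̄_A / Q̄_B = 29.482 / 75.294 = 0.3916.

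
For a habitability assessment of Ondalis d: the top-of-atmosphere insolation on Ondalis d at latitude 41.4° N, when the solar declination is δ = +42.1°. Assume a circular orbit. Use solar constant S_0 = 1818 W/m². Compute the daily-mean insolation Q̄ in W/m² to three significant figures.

cos h₀ = −tan(+41.4°) tan(+42.100°) = -0.7966, h₀ = 2.4925 rad.
Bracket: h₀ sin ϕ sin δ + cos ϕ cos δ sin h₀ = 2.4925×0.66131×0.67043 + 0.75011×0.74198×0.60450 = 1.105080 + 0.336445 = 1.441525.
Q̄ = (S_0/π) × [bracket] = (1818/π) × 1.441525 = 834.2 W/m².

Q̄ ≈ 834 W/m²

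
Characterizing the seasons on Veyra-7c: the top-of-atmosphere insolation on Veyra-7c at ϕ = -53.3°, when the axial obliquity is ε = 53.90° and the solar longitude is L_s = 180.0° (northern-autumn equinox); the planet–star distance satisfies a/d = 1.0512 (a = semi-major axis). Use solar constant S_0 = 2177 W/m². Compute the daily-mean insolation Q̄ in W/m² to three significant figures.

Q̄ ≈ 458 W/m²

Solar declination: sin δ = sin ε · sin L_s = sin 53.90° × sin 180.0° = 0.00000, so δ = +0.000°.
cos h₀ = −tan(-53.3°) tan(+0.000°) = 0.0000, h₀ = 1.5708 rad.
Bracket: h₀ sin ϕ sin δ + cos ϕ cos δ sin h₀ = 1.5708×-0.80178×0.00000 + 0.59763×1.00000×1.00000 = -0.000000 + 0.597630 = 0.597630.
Inverse-square distance factor (a/d)² = 1.0512² = 1.105021.
Q̄ = (S_0/π) × 1.105021 × [bracket] = (2177/π) × 1.105021 × 0.597630 = 457.6 W/m².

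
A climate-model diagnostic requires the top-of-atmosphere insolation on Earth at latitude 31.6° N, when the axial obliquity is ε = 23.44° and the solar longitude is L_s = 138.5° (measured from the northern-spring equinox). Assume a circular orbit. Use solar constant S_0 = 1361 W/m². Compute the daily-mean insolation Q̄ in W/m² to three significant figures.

Solar declination: sin δ = sin ε · sin L_s = sin 23.44° × sin 138.5° = 0.26358, so δ = +15.283°.
cos h₀ = −tan(+31.6°) tan(+15.283°) = -0.1681, h₀ = 1.7397 rad.
Bracket: h₀ sin ϕ sin δ + cos ϕ cos δ sin h₀ = 1.7397×0.52399×0.26358 + 0.85173×0.96464×0.98577 = 0.240276 + 0.809921 = 1.050197.
Q̄ = (S_0/π) × [bracket] = (1361/π) × 1.050197 = 455.0 W/m².

Q̄ ≈ 455 W/m²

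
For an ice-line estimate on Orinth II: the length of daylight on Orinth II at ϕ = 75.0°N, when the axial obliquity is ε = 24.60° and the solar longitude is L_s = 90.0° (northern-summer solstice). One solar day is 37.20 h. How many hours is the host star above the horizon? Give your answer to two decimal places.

37.20 h

Solar declination: sin δ = sin ε · sin L_s = sin 24.60° × sin 90.0° = 0.41628, so δ = +24.600°.
Sunrise equation: cos h₀ = −tan ϕ · tan δ = -1.7087 ≤ −1, so the host star never sets (polar day) and h₀ = π.
Daylight = 2h₀/(2π) × 37.20 h = (3.1416/π) × 37.20 = 37.20 h.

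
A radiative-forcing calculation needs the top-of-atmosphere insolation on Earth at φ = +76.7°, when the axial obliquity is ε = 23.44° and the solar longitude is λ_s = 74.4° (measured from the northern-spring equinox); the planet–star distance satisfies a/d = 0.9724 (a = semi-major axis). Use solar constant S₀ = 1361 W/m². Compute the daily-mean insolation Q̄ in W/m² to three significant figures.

Q̄ ≈ 480 W/m²

Solar declination: sin δ = sin ε · sin λ_s = sin 23.44° × sin 74.4° = 0.38313, so δ = +22.528°.
cos H₀ = −tan(+76.7°) tan(+22.528°) = -1.7547 ≤ −1 ⇒ polar day, H₀ = π.
Bracket: H₀ sin φ sin δ + cos φ cos δ sin H₀ = 3.1416×0.97318×0.38313 + 0.23005×0.92369×0.00000 = 1.171360 + 0.000000 = 1.171360.
Inverse-square distance factor (a/d)² = 0.9724² = 0.945562.
Q̄ = (S₀/π) × 0.945562 × [bracket] = (1361/π) × 0.945562 × 1.171360 = 479.8 W/m².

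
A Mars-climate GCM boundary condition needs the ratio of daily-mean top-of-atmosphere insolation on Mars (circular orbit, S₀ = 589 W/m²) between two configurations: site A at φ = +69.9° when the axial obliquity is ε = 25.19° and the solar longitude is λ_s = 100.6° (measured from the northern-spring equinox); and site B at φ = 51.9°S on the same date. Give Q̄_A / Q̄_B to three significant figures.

— Configuration A (φ=+69.9°):
Solar declination: sin δ = sin ε · sin λ_s = sin 25.19° × sin 100.6° = 0.41836, so δ = +24.731°.
cos H₀ = −tan(+69.9°) tan(+24.731°) = -1.2587 ≤ −1 ⇒ polar day, H₀ = π.
Bracket: H₀ sin φ sin δ + cos φ cos δ sin H₀ = 3.1416×0.93909×0.41836 + 0.34366×0.90828×0.00000 = 1.234265 + 0.000000 = 1.234265.
Q̄ = (S₀/π) × [bracket] = (589/π) × 1.234265 = 231.41 W/m².
— Configuration B (φ=-51.9°):
cos H₀ = −tan(-51.9°) tan(+24.731°) = 0.5874, H₀ = 0.9429 rad.
Bracket: H₀ sin φ sin δ + cos φ cos δ sin H₀ = 0.9429×-0.78694×0.41836 + 0.61704×0.90828×0.80928 = -0.310426 + 0.453557 = 0.143131.
Q̄ = (S₀/π) × [bracket] = (589/π) × 0.143131 = 26.835 W/m².
Ratio Q̄_A / Q̄_B = 231.41 / 26.835 = 8.623.

Q̄_A / Q̄_B ≈ 8.62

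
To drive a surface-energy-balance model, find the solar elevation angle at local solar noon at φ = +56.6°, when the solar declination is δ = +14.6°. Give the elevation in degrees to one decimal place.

At local noon the hour angle is zero, so the zenith angle equals |φ − δ| = |+56.6° − (+14.600°)| = 42.000°.
Elevation = 90° − 42.000° = 48.0°.

48.0°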